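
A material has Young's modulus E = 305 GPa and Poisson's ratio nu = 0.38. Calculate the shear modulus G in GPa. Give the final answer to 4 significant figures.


G = E / (2*(1+nu))
G = 305 / (2*(1+0.38))
G = 110.5 GPa


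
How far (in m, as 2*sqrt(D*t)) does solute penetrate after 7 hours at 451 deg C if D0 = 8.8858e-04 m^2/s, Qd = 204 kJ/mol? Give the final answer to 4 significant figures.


Step 1: D = D0 * exp(-Qd/(R*T))
T = 724.15 K
D = 8.8858e-04 * exp(-204e3 / (8.314 * 724.15)) = 1.71067e-18 m^2/s
Step 2: L = 2*sqrt(D*t)
t = 7 h = 25200 s
L = 2*sqrt(1.71067e-18 * 25200) = 4.153e-07 m


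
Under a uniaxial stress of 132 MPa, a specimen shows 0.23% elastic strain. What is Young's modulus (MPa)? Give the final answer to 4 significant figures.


E = sigma / epsilon
epsilon = 0.23% = 2.3e-03
E = 132 / 2.3e-03
E = 57390 MPa


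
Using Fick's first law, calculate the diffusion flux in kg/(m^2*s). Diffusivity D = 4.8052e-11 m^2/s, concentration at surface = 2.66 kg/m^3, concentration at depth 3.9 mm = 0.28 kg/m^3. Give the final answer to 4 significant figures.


J = -D * (dC/dx) = D * (C1 - C2) / dx
J = 4.8052e-11 * (2.66 - 0.28) / 3.9e-03
J = 2.932e-08 kg/(m^2*s)


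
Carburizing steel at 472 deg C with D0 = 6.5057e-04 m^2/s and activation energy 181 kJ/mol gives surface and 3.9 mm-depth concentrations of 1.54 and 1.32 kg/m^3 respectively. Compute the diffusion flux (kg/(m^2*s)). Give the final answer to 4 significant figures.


Step 1: D = D0 * exp(-Qd/(R*T))
T = 472 + 273.15 = 745.15 K
D = 6.5057e-04 * exp(-181e3 / (8.314 * 745.15)) = 1.33299e-16 m^2/s
Step 2: J = D * (C1 - C2) / dx
J = 1.33299e-16 * (1.54 - 1.32) / 3.9e-03
J = 7.519e-15 kg/(m^2*s)


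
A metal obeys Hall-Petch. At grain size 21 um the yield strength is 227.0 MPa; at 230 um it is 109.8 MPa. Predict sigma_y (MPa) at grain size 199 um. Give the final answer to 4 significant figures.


sigma_y = sigma0 + k / sqrt(d)
1/sqrt(d1) = 1/sqrt(2.1e-05) = 218.218;  1/sqrt(d2) = 65.938
k = (sigma1 - sigma2) / (1/sqrt(d1) - 1/sqrt(d2)) = (227.0 - 109.8) / (218.218 - 65.938) = 0.769636 MPa*m^0.5
sigma0 = sigma1 - k/sqrt(d1) = 227.0 - 0.769636*218.218 = 59.0517 MPa
sigma_y(d3) = 59.0517 + 0.769636 / sqrt(1.99e-04) = 113.6 MPa


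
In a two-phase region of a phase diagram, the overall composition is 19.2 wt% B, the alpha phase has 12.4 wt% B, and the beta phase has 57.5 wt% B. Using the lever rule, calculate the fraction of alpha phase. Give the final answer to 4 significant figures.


f_alpha = (C_beta - C0) / (C_beta - C_alpha)
f_alpha = (57.5 - 19.2) / (57.5 - 12.4)
f_alpha = 0.8492


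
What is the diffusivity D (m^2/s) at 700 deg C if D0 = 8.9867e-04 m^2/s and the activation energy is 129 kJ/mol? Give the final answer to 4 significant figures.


D = D0 * exp(-Qd / (R*T))
T = 973.15 K
D = 8.9867e-04 * exp(-129e3 / (8.314 * 973.15))
D = 1.069e-10 m^2/s


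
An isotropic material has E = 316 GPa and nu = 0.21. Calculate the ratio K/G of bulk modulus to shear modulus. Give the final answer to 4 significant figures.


G = E / (2*(1+nu))
G = 316 / (2*(1+0.21)) = 130.579 GPa
K = E / (3*(1-2*nu))
K = 316 / (3*(1-2*0.21)) = 181.609 GPa
K/G = 181.609 / 130.579 = 1.391


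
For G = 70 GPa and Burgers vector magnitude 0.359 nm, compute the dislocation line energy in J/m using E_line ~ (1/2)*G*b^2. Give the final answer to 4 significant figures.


E = G*b^2/2
b = 0.359 nm = 3.59e-10 m
G = 70 GPa = 7e+10 Pa
E = 0.5 * 7e+10 * (3.59e-10)^2
E = 4.511e-09 J/m


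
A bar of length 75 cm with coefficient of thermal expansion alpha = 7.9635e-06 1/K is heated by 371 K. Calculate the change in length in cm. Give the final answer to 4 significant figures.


dL = L0 * alpha * dT
dL = 75 * 7.9635e-06 * 371
dL = 0.2216 cm


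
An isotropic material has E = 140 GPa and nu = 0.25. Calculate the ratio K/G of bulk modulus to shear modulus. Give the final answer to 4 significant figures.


G = E / (2*(1+nu))
G = 140 / (2*(1+0.25)) = 56 GPa
K = E / (3*(1-2*nu))
K = 140 / (3*(1-2*0.25)) = 93.3333 GPa
K/G = 93.3333 / 56 = 1.667


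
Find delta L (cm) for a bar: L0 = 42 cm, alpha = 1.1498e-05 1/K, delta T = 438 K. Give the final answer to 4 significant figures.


dL = L0 * alpha * dT
dL = 42 * 1.1498e-05 * 438
dL = 0.2115 cm


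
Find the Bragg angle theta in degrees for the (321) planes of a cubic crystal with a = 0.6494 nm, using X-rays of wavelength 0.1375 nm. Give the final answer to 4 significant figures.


d = a / sqrt(h^2+k^2+l^2)
d = 0.6494 / sqrt(14) = 0.173559 nm
lambda = 2*d*sin(theta)  =>  sin(theta) = lambda / (2*d)
sin(theta) = 0.1375 / (2 * 0.173559) = 0.396118
theta = 23.34 deg


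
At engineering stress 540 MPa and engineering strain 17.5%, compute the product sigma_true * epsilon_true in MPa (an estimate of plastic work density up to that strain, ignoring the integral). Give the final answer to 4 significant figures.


sigma_true = sigma_eng * (1 + epsilon_eng)
sigma_true = 540 * (1 + 0.175) = 634.5 MPa
epsilon_true = ln(1 + epsilon_eng)
epsilon_true = ln(1 + 0.175) = 0.161268
sigma_true * epsilon_true = 634.5 * 0.161268 = 102.3 MPa


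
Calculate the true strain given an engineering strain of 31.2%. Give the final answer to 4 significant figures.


epsilon_true = ln(1 + epsilon_eng)
epsilon_true = ln(1 + 0.312)
epsilon_true = 0.2716


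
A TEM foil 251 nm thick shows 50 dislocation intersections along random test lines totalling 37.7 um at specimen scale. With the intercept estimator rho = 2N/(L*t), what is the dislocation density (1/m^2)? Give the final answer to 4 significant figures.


rho = 2N / (L * t)
L = 37.7 um = 3.77e-05 m, t = 251 nm = 2.51e-07 m
rho = 2 * 50 / (3.77e-05 * 2.51e-07)
rho = 1.057e+13 1/m^2


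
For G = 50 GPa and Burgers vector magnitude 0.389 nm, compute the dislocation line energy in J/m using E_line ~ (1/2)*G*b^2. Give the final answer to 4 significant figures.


E = G*b^2/2
b = 0.389 nm = 3.89e-10 m
G = 50 GPa = 5e+10 Pa
E = 0.5 * 5e+10 * (3.89e-10)^2
E = 3.783e-09 J/m


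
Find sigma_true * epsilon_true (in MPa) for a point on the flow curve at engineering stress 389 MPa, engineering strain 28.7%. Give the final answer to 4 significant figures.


sigma_true = sigma_eng * (1 + epsilon_eng)
sigma_true = 389 * (1 + 0.287) = 500.643 MPa
epsilon_true = ln(1 + epsilon_eng)
epsilon_true = ln(1 + 0.287) = 0.252314
sigma_true * epsilon_true = 500.643 * 0.252314 = 126.3 MPa


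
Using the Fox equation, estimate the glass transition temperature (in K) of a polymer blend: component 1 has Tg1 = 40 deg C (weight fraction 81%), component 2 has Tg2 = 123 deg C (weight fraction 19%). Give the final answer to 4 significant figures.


1/Tg = w1/Tg1 + w2/Tg2 (in Kelvin)
Tg1 = 313.15 K, Tg2 = 396.15 K
1/Tg = 0.81/313.15 + 0.19/396.15
Tg = 326.1 K


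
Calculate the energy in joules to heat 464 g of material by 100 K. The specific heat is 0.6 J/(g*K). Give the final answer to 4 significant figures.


Q = m * cp * dT
Q = 464 * 0.6 * 100
Q = 27840 J


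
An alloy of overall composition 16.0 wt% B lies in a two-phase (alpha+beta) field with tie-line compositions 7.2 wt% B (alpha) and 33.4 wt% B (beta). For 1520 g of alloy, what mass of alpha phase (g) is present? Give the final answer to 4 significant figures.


f_alpha = (C_beta - C0) / (C_beta - C_alpha)
f_alpha = (33.4 - 16.0) / (33.4 - 7.2) = 0.664122
m_alpha = f_alpha * m_total = 0.664122 * 1520 = 1009 g


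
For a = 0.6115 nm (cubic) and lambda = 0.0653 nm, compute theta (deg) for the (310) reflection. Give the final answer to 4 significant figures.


d = a / sqrt(h^2+k^2+l^2)
d = 0.6115 / sqrt(10) = 0.193373 nm
lambda = 2*d*sin(theta)  =>  sin(theta) = lambda / (2*d)
sin(theta) = 0.0653 / (2 * 0.193373) = 0.168844
theta = 9.721 deg


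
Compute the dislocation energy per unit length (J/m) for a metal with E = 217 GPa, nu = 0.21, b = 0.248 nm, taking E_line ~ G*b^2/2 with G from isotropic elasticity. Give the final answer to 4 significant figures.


Step 1: G = E / (2*(1+nu))
G = 217 / (2*(1+0.21)) = 89.6694 GPa = 8.96694e+10 Pa
Step 2: E_line = G*b^2/2
b = 0.248 nm = 2.48e-10 m
E_line = 0.5 * 8.96694e+10 * (2.48e-10)^2 = 2.758e-09 J/m


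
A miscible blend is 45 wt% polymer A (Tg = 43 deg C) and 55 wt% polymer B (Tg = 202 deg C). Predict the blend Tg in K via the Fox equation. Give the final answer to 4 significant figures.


1/Tg = w1/Tg1 + w2/Tg2 (in Kelvin)
Tg1 = 316.15 K, Tg2 = 475.15 K
1/Tg = 0.45/316.15 + 0.55/475.15
Tg = 387.5 K


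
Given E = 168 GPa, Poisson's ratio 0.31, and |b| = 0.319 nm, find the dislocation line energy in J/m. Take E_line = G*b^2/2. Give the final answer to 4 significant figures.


Step 1: G = E / (2*(1+nu))
G = 168 / (2*(1+0.31)) = 64.1221 GPa = 6.41221e+10 Pa
Step 2: E_line = G*b^2/2
b = 0.319 nm = 3.19e-10 m
E_line = 0.5 * 6.41221e+10 * (3.19e-10)^2 = 3.263e-09 J/m


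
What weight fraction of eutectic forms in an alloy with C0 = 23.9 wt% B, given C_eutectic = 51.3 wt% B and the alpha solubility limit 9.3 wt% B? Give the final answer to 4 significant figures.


f_primary = (C_e - C0) / (C_e - C_alpha_max)
f_primary = (51.3 - 23.9) / (51.3 - 9.3)
f_primary = 0.652381
f_eutectic = 1 - 0.652381 = 0.3476


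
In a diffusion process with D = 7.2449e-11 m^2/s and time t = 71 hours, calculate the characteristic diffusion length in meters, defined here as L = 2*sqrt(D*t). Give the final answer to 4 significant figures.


t = 71 hr = 255600 s
Diffusion length = 2*sqrt(D*t)
= 2*sqrt(7.2449e-11 * 255600)
= 8.607e-03 m


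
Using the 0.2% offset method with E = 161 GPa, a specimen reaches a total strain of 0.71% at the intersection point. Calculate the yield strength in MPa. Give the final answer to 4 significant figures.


Offset strain = 0.002
Elastic strain at yield = total_strain - offset = 7.1e-03 - 0.002 = 5.1e-03
sigma_y = E * elastic_strain = 161000 * 5.1e-03
sigma_y = 821.1 MPa


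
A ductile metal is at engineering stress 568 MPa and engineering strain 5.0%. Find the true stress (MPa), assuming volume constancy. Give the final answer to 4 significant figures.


sigma_true = sigma_eng * (1 + epsilon_eng)
sigma_true = 568 * (1 + 0.05)
sigma_true = 596.4 MPa


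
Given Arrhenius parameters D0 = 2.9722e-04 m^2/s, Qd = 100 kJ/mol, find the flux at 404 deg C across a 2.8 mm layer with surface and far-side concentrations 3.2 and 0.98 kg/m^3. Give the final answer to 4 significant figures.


Step 1: D = D0 * exp(-Qd/(R*T))
T = 404 + 273.15 = 677.15 K
D = 2.9722e-04 * exp(-100e3 / (8.314 * 677.15)) = 5.7399e-12 m^2/s
Step 2: J = D * (C1 - C2) / dx
J = 5.7399e-12 * (3.2 - 0.98) / 2.8e-03
J = 4.551e-09 kg/(m^2*s)


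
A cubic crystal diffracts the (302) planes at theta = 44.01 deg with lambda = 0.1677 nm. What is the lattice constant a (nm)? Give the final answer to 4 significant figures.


d = lambda / (2*sin(theta))
d = 0.1677 / (2*sin(44.01 deg))
d = 0.120685 nm
a = d * sqrt(h^2+k^2+l^2) = 0.120685 * sqrt(13)
a = 0.4351 nm


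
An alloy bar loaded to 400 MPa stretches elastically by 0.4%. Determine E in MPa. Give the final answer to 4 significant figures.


E = sigma / epsilon
epsilon = 0.4% = 4e-03
E = 400 / 4e-03
E = 100000 MPa


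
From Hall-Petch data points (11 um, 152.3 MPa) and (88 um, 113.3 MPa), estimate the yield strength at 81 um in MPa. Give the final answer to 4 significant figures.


sigma_y = sigma0 + k / sqrt(d)
1/sqrt(d1) = 1/sqrt(1.1e-05) = 301.511;  1/sqrt(d2) = 106.6
k = (sigma1 - sigma2) / (1/sqrt(d1) - 1/sqrt(d2)) = (152.3 - 113.3) / (301.511 - 106.6) = 0.200091 MPa*m^0.5
sigma0 = sigma1 - k/sqrt(d1) = 152.3 - 0.200091*301.511 = 91.9702 MPa
sigma_y(d3) = 91.9702 + 0.200091 / sqrt(8.1e-05) = 114.2 MPa


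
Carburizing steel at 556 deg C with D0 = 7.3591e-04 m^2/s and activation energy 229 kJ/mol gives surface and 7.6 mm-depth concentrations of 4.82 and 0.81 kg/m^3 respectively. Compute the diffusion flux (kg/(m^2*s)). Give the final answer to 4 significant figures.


Step 1: D = D0 * exp(-Qd/(R*T))
T = 556 + 273.15 = 829.15 K
D = 7.3591e-04 * exp(-229e3 / (8.314 * 829.15)) = 2.75298e-18 m^2/s
Step 2: J = D * (C1 - C2) / dx
J = 2.75298e-18 * (4.82 - 0.81) / 7.6e-03
J = 1.453e-15 kg/(m^2*s)


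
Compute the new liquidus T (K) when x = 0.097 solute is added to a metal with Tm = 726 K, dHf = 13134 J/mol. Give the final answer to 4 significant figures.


dT = R*Tm^2*x / dHf
dT = 8.314 * 726^2 * 0.097 / 13134
dT = 32.3637 K
T_new = 726 - 32.3637 = 693.6 K


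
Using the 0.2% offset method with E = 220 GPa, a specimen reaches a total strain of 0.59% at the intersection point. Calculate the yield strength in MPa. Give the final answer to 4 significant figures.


Offset strain = 0.002
Elastic strain at yield = total_strain - offset = 5.9e-03 - 0.002 = 3.9e-03
sigma_y = E * elastic_strain = 220000 * 3.9e-03
sigma_y = 858 MPa


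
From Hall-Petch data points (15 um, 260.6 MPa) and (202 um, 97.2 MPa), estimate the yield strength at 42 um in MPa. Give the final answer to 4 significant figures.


sigma_y = sigma0 + k / sqrt(d)
1/sqrt(d1) = 1/sqrt(1.5e-05) = 258.199;  1/sqrt(d2) = 70.3598
k = (sigma1 - sigma2) / (1/sqrt(d1) - 1/sqrt(d2)) = (260.6 - 97.2) / (258.199 - 70.3598) = 0.869893 MPa*m^0.5
sigma0 = sigma1 - k/sqrt(d1) = 260.6 - 0.869893*258.199 = 35.9945 MPa
sigma_y(d3) = 35.9945 + 0.869893 / sqrt(4.2e-05) = 170.2 MPa


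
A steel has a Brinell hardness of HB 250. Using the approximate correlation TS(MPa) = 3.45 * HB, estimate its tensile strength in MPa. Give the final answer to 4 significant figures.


TS (MPa) = 3.45 * HB
TS = 3.45 * 250
TS = 862.5 MPa


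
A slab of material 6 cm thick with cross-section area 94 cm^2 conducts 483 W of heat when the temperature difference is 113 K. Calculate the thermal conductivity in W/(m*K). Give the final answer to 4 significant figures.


k = Q*L / (A*dT)
L = 0.06 m, A = 9.4e-03 m^2
k = 483 * 0.06 / (9.4e-03 * 113)
k = 27.28 W/(m*K)


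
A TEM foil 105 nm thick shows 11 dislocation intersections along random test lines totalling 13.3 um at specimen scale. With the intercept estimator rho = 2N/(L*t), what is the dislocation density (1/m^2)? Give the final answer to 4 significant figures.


rho = 2N / (L * t)
L = 13.3 um = 1.33e-05 m, t = 105 nm = 1.05e-07 m
rho = 2 * 11 / (1.33e-05 * 1.05e-07)
rho = 1.575e+13 1/m^2


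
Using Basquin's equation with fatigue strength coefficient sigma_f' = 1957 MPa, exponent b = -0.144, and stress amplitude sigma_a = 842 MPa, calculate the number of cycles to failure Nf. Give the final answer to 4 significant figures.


sigma_a = sigma_f' * (2*Nf)^b
2*Nf = (sigma_a / sigma_f')^(1/b)
2*Nf = (842 / 1957)^(1/-0.144)
2*Nf = 349.625
Nf = 174.8 cycles


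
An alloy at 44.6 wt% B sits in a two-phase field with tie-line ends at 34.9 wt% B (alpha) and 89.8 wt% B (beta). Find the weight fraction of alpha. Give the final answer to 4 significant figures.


f_alpha = (C_beta - C0) / (C_beta - C_alpha)
f_alpha = (89.8 - 44.6) / (89.8 - 34.9)
f_alpha = 0.8233


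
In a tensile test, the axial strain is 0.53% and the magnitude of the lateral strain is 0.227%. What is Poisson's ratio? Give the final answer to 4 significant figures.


nu = -epsilon_lat / epsilon_axial
Lateral strain is contraction (negative), so using magnitudes:
nu = 0.227 / 0.53
nu = 0.4283


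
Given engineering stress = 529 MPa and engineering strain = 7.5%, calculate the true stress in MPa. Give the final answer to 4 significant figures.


sigma_true = sigma_eng * (1 + epsilon_eng)
sigma_true = 529 * (1 + 0.075)
sigma_true = 568.7 MPa


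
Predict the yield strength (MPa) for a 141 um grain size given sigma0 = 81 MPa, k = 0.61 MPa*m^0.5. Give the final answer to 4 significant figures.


sigma_y = sigma0 + k / sqrt(d)
d = 141 um = 1.41e-04 m
sigma_y = 81 + 0.61 / sqrt(1.41e-04)
sigma_y = 132.4 MPa


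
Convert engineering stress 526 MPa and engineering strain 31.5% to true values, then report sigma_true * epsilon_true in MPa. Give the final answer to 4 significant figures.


sigma_true = sigma_eng * (1 + epsilon_eng)
sigma_true = 526 * (1 + 0.315) = 691.69 MPa
epsilon_true = ln(1 + epsilon_eng)
epsilon_true = ln(1 + 0.315) = 0.273837
sigma_true * epsilon_true = 691.69 * 0.273837 = 189.4 MPa


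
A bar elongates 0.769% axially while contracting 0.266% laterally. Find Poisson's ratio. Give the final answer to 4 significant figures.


nu = -epsilon_lat / epsilon_axial
Lateral strain is contraction (negative), so using magnitudes:
nu = 0.266 / 0.769
nu = 0.3459


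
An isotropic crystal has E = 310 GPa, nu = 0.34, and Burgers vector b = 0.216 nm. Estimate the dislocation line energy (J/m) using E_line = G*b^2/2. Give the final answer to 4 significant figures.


Step 1: G = E / (2*(1+nu))
G = 310 / (2*(1+0.34)) = 115.672 GPa = 1.15672e+11 Pa
Step 2: E_line = G*b^2/2
b = 0.216 nm = 2.16e-10 m
E_line = 0.5 * 1.15672e+11 * (2.16e-10)^2 = 2.698e-09 J/m


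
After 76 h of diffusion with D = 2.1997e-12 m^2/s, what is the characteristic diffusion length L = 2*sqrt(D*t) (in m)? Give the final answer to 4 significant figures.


t = 76 hr = 273600 s
Diffusion length = 2*sqrt(D*t)
= 2*sqrt(2.1997e-12 * 273600)
= 1.552e-03 m


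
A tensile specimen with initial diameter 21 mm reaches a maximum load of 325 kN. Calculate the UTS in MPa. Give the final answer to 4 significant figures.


A0 = pi*(d/2)^2 = pi*(21/2)^2 = 346.361 mm^2
UTS = F_max / A0 = 325*1000 / 346.361
UTS = 938.3 MPa


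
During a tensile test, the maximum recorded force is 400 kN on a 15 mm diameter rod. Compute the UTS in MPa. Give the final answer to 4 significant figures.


A0 = pi*(d/2)^2 = pi*(15/2)^2 = 176.715 mm^2
UTS = F_max / A0 = 400*1000 / 176.715
UTS = 2264 MPa


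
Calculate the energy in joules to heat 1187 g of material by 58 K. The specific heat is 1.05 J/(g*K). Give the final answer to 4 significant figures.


Q = m * cp * dT
Q = 1187 * 1.05 * 58
Q = 72290 J


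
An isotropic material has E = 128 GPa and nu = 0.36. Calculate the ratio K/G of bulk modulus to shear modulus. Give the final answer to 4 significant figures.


G = E / (2*(1+nu))
G = 128 / (2*(1+0.36)) = 47.0588 GPa
K = E / (3*(1-2*nu))
K = 128 / (3*(1-2*0.36)) = 152.381 GPa
K/G = 152.381 / 47.0588 = 3.238


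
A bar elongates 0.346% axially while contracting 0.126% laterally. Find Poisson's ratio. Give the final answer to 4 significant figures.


nu = -epsilon_lat / epsilon_axial
Lateral strain is contraction (negative), so using magnitudes:
nu = 0.126 / 0.346
nu = 0.3642


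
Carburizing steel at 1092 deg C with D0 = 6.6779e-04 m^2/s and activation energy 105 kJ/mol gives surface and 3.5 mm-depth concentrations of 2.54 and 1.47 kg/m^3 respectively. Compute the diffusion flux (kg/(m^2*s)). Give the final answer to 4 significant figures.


Step 1: D = D0 * exp(-Qd/(R*T))
T = 1092 + 273.15 = 1365.15 K
D = 6.6779e-04 * exp(-105e3 / (8.314 * 1365.15)) = 6.41043e-08 m^2/s
Step 2: J = D * (C1 - C2) / dx
J = 6.41043e-08 * (2.54 - 1.47) / 3.5e-03
J = 1.96e-05 kg/(m^2*s)


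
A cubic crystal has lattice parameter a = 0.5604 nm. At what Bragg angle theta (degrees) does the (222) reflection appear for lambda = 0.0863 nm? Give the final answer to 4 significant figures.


d = a / sqrt(h^2+k^2+l^2)
d = 0.5604 / sqrt(12) = 0.161774 nm
lambda = 2*d*sin(theta)  =>  sin(theta) = lambda / (2*d)
sin(theta) = 0.0863 / (2 * 0.161774) = 0.266731
theta = 15.47 deg


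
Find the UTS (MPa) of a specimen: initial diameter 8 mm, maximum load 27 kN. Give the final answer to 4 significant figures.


A0 = pi*(d/2)^2 = pi*(8/2)^2 = 50.2655 mm^2
UTS = F_max / A0 = 27*1000 / 50.2655
UTS = 537.1 MPa


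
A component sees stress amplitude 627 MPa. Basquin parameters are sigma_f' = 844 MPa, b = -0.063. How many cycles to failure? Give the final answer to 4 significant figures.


sigma_a = sigma_f' * (2*Nf)^b
2*Nf = (sigma_a / sigma_f')^(1/b)
2*Nf = (627 / 844)^(1/-0.063)
2*Nf = 111.894
Nf = 55.95 cycles


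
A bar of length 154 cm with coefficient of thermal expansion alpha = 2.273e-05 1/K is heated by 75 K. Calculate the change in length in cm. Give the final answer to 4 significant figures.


dL = L0 * alpha * dT
dL = 154 * 2.273e-05 * 75
dL = 0.2625 cm


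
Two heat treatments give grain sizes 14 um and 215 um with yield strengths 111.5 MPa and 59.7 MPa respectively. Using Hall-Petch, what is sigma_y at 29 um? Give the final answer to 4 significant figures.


sigma_y = sigma0 + k / sqrt(d)
1/sqrt(d1) = 1/sqrt(1.4e-05) = 267.261;  1/sqrt(d2) = 68.1994
k = (sigma1 - sigma2) / (1/sqrt(d1) - 1/sqrt(d2)) = (111.5 - 59.7) / (267.261 - 68.1994) = 0.260221 MPa*m^0.5
sigma0 = sigma1 - k/sqrt(d1) = 111.5 - 0.260221*267.261 = 41.9531 MPa
sigma_y(d3) = 41.9531 + 0.260221 / sqrt(2.9e-05) = 90.27 MPa


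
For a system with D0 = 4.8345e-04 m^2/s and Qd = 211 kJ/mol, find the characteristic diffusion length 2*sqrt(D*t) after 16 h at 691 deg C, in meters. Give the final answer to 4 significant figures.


Step 1: D = D0 * exp(-Qd/(R*T))
T = 964.15 K
D = 4.8345e-04 * exp(-211e3 / (8.314 * 964.15)) = 1.78903e-15 m^2/s
Step 2: L = 2*sqrt(D*t)
t = 16 h = 57600 s
L = 2*sqrt(1.78903e-15 * 57600) = 2.03e-05 m


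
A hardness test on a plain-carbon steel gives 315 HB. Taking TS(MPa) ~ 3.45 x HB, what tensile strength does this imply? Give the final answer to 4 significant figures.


TS (MPa) = 3.45 * HB
TS = 3.45 * 315
TS = 1087 MPa


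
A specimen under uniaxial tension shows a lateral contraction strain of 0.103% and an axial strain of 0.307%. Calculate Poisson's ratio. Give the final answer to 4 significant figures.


nu = -epsilon_lat / epsilon_axial
Lateral strain is contraction (negative), so using magnitudes:
nu = 0.103 / 0.307
nu = 0.3355


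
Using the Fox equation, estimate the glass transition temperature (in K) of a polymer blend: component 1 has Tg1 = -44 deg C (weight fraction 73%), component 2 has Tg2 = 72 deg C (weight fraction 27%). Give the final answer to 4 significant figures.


1/Tg = w1/Tg1 + w2/Tg2 (in Kelvin)
Tg1 = 229.15 K, Tg2 = 345.15 K
1/Tg = 0.73/229.15 + 0.27/345.15
Tg = 252 K


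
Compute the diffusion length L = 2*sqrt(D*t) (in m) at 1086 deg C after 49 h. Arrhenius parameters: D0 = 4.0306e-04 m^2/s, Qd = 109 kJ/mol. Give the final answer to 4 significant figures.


Step 1: D = D0 * exp(-Qd/(R*T))
T = 1359.15 K
D = 4.0306e-04 * exp(-109e3 / (8.314 * 1359.15)) = 2.60704e-08 m^2/s
Step 2: L = 2*sqrt(D*t)
t = 49 h = 176400 s
L = 2*sqrt(2.60704e-08 * 176400) = 0.1356 m


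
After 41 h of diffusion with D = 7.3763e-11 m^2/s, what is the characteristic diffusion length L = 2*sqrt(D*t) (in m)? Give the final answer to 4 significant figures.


t = 41 hr = 147600 s
Diffusion length = 2*sqrt(D*t)
= 2*sqrt(7.3763e-11 * 147600)
= 6.599e-03 m


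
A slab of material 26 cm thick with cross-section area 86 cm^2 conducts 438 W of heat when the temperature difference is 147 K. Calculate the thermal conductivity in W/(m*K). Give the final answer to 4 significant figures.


k = Q*L / (A*dT)
L = 0.26 m, A = 8.6e-03 m^2
k = 438 * 0.26 / (8.6e-03 * 147)
k = 90.08 W/(m*K)


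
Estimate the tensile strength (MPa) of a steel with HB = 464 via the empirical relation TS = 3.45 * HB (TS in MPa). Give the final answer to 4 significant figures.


TS (MPa) = 3.45 * HB
TS = 3.45 * 464
TS = 1601 MPa


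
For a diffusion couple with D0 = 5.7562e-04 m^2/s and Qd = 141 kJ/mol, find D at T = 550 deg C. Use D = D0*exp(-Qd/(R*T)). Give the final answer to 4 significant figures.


D = D0 * exp(-Qd / (R*T))
T = 823.15 K
D = 5.7562e-04 * exp(-141e3 / (8.314 * 823.15))
D = 6.492e-13 m^2/s


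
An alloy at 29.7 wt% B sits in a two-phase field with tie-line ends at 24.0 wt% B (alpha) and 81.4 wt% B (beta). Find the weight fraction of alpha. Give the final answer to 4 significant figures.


f_alpha = (C_beta - C0) / (C_beta - C_alpha)
f_alpha = (81.4 - 29.7) / (81.4 - 24.0)
f_alpha = 0.9007


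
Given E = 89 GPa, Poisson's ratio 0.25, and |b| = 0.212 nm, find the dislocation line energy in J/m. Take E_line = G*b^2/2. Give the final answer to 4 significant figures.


Step 1: G = E / (2*(1+nu))
G = 89 / (2*(1+0.25)) = 35.6 GPa = 3.56e+10 Pa
Step 2: E_line = G*b^2/2
b = 0.212 nm = 2.12e-10 m
E_line = 0.5 * 3.56e+10 * (2.12e-10)^2 = 8e-10 J/m


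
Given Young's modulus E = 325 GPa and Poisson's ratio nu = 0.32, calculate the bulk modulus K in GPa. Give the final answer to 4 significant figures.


K = E / (3*(1-2*nu))
K = 325 / (3*(1-2*0.32))
K = 300.9 GPa


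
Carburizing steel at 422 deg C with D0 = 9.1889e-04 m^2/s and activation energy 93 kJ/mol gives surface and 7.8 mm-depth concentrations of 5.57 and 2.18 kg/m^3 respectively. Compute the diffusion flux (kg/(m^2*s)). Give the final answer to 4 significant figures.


Step 1: D = D0 * exp(-Qd/(R*T))
T = 422 + 273.15 = 695.15 K
D = 9.1889e-04 * exp(-93e3 / (8.314 * 695.15)) = 9.43731e-11 m^2/s
Step 2: J = D * (C1 - C2) / dx
J = 9.43731e-11 * (5.57 - 2.18) / 7.8e-03
J = 4.102e-08 kg/(m^2*s)


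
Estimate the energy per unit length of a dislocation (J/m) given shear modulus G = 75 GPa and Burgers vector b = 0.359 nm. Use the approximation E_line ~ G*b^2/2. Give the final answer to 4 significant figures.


E = G*b^2/2
b = 0.359 nm = 3.59e-10 m
G = 75 GPa = 7.5e+10 Pa
E = 0.5 * 7.5e+10 * (3.59e-10)^2
E = 4.833e-09 J/m


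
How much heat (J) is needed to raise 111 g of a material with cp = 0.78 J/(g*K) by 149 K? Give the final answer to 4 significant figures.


Q = m * cp * dT
Q = 111 * 0.78 * 149
Q = 12900 J


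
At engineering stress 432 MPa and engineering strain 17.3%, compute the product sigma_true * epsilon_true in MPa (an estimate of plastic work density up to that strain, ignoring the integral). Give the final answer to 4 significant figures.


sigma_true = sigma_eng * (1 + epsilon_eng)
sigma_true = 432 * (1 + 0.173) = 506.736 MPa
epsilon_true = ln(1 + epsilon_eng)
epsilon_true = ln(1 + 0.173) = 0.159565
sigma_true * epsilon_true = 506.736 * 0.159565 = 80.86 MPa


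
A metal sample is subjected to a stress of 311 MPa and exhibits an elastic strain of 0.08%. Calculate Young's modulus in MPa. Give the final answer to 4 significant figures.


E = sigma / epsilon
epsilon = 0.08% = 8e-04
E = 311 / 8e-04
E = 388800 MPa


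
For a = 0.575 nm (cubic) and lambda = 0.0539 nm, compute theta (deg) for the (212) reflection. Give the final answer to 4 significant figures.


d = a / sqrt(h^2+k^2+l^2)
d = 0.575 / sqrt(9) = 0.191667 nm
lambda = 2*d*sin(theta)  =>  sin(theta) = lambda / (2*d)
sin(theta) = 0.0539 / (2 * 0.191667) = 0.140609
theta = 8.083 deg


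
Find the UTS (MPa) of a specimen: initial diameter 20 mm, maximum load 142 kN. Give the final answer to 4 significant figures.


A0 = pi*(d/2)^2 = pi*(20/2)^2 = 314.159 mm^2
UTS = F_max / A0 = 142*1000 / 314.159
UTS = 452 MPa


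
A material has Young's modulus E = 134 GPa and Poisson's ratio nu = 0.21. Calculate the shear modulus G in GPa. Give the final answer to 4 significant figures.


G = E / (2*(1+nu))
G = 134 / (2*(1+0.21))
G = 55.37 GPa


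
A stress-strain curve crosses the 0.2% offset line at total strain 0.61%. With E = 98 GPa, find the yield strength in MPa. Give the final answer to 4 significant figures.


Offset strain = 0.002
Elastic strain at yield = total_strain - offset = 6.1e-03 - 0.002 = 4.1e-03
sigma_y = E * elastic_strain = 98000 * 4.1e-03
sigma_y = 401.8 MPa


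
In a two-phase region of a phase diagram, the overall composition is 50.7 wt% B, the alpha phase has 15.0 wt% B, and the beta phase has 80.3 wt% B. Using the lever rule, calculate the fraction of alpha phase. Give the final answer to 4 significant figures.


f_alpha = (C_beta - C0) / (C_beta - C_alpha)
f_alpha = (80.3 - 50.7) / (80.3 - 15.0)
f_alpha = 0.4533


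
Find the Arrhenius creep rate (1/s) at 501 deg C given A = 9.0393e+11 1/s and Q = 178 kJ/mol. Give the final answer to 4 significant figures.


rate = A * exp(-Q / (R*T))
T = 501 + 273.15 = 774.15 K
rate = 9.0393e+11 * exp(-178e3 / (8.314 * 774.15))
rate = 0.8819 1/s


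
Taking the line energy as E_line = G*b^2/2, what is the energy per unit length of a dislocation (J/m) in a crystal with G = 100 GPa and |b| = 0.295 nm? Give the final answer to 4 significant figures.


E = G*b^2/2
b = 0.295 nm = 2.95e-10 m
G = 100 GPa = 1e+11 Pa
E = 0.5 * 1e+11 * (2.95e-10)^2
E = 4.351e-09 J/m


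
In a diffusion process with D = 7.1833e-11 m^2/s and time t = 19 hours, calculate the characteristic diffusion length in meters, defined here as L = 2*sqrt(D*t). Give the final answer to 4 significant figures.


t = 19 hr = 68400 s
Diffusion length = 2*sqrt(D*t)
= 2*sqrt(7.1833e-11 * 68400)
= 4.433e-03 m


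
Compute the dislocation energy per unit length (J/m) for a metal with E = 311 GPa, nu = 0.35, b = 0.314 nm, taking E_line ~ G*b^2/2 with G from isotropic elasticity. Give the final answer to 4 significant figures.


Step 1: G = E / (2*(1+nu))
G = 311 / (2*(1+0.35)) = 115.185 GPa = 1.15185e+11 Pa
Step 2: E_line = G*b^2/2
b = 0.314 nm = 3.14e-10 m
E_line = 0.5 * 1.15185e+11 * (3.14e-10)^2 = 5.678e-09 J/m


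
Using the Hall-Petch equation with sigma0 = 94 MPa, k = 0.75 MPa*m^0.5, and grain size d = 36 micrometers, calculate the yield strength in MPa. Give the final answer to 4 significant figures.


sigma_y = sigma0 + k / sqrt(d)
d = 36 um = 3.6e-05 m
sigma_y = 94 + 0.75 / sqrt(3.6e-05)
sigma_y = 219 MPa


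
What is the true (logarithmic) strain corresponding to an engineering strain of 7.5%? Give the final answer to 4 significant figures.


epsilon_true = ln(1 + epsilon_eng)
epsilon_true = ln(1 + 0.075)
epsilon_true = 0.07232


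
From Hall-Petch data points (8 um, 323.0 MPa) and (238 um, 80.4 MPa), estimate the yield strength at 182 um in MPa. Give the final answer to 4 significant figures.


sigma_y = sigma0 + k / sqrt(d)
1/sqrt(d1) = 1/sqrt(8e-06) = 353.553;  1/sqrt(d2) = 64.8204
k = (sigma1 - sigma2) / (1/sqrt(d1) - 1/sqrt(d2)) = (323.0 - 80.4) / (353.553 - 64.8204) = 0.840223 MPa*m^0.5
sigma0 = sigma1 - k/sqrt(d1) = 323.0 - 0.840223*353.553 = 25.9365 MPa
sigma_y(d3) = 25.9365 + 0.840223 / sqrt(1.82e-04) = 88.22 MPa


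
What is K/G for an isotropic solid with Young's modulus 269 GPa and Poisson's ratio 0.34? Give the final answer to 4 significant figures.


G = E / (2*(1+nu))
G = 269 / (2*(1+0.34)) = 100.373 GPa
K = E / (3*(1-2*nu))
K = 269 / (3*(1-2*0.34)) = 280.208 GPa
K/G = 280.208 / 100.373 = 2.792


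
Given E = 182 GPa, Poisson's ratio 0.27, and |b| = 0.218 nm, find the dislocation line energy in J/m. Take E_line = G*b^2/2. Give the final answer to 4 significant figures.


Step 1: G = E / (2*(1+nu))
G = 182 / (2*(1+0.27)) = 71.6535 GPa = 7.16535e+10 Pa
Step 2: E_line = G*b^2/2
b = 0.218 nm = 2.18e-10 m
E_line = 0.5 * 7.16535e+10 * (2.18e-10)^2 = 1.703e-09 J/m


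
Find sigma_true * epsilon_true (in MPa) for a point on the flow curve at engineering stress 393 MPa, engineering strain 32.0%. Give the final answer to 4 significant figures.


sigma_true = sigma_eng * (1 + epsilon_eng)
sigma_true = 393 * (1 + 0.32) = 518.76 MPa
epsilon_true = ln(1 + epsilon_eng)
epsilon_true = ln(1 + 0.32) = 0.277632
sigma_true * epsilon_true = 518.76 * 0.277632 = 144 MPa


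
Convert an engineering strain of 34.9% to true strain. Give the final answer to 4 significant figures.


epsilon_true = ln(1 + epsilon_eng)
epsilon_true = ln(1 + 0.349)
epsilon_true = 0.2994


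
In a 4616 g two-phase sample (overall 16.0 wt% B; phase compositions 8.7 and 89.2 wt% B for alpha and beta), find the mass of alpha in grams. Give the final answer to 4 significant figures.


f_alpha = (C_beta - C0) / (C_beta - C_alpha)
f_alpha = (89.2 - 16.0) / (89.2 - 8.7) = 0.909317
m_alpha = f_alpha * m_total = 0.909317 * 4616 = 4197 g


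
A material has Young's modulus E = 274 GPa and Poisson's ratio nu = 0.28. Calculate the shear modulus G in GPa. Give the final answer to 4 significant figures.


G = E / (2*(1+nu))
G = 274 / (2*(1+0.28))
G = 107 GPa


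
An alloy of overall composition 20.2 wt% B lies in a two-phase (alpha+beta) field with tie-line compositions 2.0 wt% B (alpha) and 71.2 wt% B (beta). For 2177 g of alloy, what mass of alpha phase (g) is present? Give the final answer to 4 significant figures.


f_alpha = (C_beta - C0) / (C_beta - C_alpha)
f_alpha = (71.2 - 20.2) / (71.2 - 2.0) = 0.736994
m_alpha = f_alpha * m_total = 0.736994 * 2177 = 1604 g


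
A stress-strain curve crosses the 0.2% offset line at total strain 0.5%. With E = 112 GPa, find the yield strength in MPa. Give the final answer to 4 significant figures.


Offset strain = 0.002
Elastic strain at yield = total_strain - offset = 5e-03 - 0.002 = 3e-03
sigma_y = E * elastic_strain = 112000 * 3e-03
sigma_y = 336 MPa


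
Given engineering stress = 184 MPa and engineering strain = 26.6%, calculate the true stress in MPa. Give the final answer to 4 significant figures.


sigma_true = sigma_eng * (1 + epsilon_eng)
sigma_true = 184 * (1 + 0.266)
sigma_true = 232.9 MPa


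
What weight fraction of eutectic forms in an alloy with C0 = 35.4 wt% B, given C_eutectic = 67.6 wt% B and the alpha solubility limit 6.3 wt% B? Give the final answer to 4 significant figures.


f_primary = (C_e - C0) / (C_e - C_alpha_max)
f_primary = (67.6 - 35.4) / (67.6 - 6.3)
f_primary = 0.525285
f_eutectic = 1 - 0.525285 = 0.4747


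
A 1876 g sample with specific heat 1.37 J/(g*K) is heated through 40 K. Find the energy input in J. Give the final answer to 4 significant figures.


Q = m * cp * dT
Q = 1876 * 1.37 * 40
Q = 102800 J


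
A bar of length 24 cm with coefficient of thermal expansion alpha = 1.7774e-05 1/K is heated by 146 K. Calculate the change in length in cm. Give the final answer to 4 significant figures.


dL = L0 * alpha * dT
dL = 24 * 1.7774e-05 * 146
dL = 0.06228 cm


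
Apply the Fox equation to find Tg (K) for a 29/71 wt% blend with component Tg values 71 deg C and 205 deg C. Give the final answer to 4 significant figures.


1/Tg = w1/Tg1 + w2/Tg2 (in Kelvin)
Tg1 = 344.15 K, Tg2 = 478.15 K
1/Tg = 0.29/344.15 + 0.71/478.15
Tg = 429.6 K


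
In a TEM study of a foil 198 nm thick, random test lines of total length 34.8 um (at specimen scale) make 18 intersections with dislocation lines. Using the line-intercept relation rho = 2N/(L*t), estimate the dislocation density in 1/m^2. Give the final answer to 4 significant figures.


rho = 2N / (L * t)
L = 34.8 um = 3.48e-05 m, t = 198 nm = 1.98e-07 m
rho = 2 * 18 / (3.48e-05 * 1.98e-07)
rho = 5.225e+12 1/m^2


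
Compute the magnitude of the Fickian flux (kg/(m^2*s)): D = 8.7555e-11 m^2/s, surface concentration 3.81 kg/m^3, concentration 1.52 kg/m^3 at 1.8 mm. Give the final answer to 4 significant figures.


J = -D * (dC/dx) = D * (C1 - C2) / dx
J = 8.7555e-11 * (3.81 - 1.52) / 1.8e-03
J = 1.114e-07 kg/(m^2*s)


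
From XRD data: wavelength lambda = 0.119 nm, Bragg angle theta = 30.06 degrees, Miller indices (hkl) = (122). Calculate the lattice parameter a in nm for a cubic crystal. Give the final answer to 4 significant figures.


d = lambda / (2*sin(theta))
d = 0.119 / (2*sin(30.06 deg))
d = 0.118785 nm
a = d * sqrt(h^2+k^2+l^2) = 0.118785 * sqrt(9)
a = 0.3564 nm


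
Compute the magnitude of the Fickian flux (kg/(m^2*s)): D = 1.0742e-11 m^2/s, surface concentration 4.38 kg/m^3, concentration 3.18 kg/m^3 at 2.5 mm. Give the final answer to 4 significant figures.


J = -D * (dC/dx) = D * (C1 - C2) / dx
J = 1.0742e-11 * (4.38 - 3.18) / 2.5e-03
J = 5.156e-09 kg/(m^2*s)


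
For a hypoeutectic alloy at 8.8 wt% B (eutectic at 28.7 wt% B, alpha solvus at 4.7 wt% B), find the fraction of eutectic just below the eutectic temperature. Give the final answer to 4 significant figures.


f_primary = (C_e - C0) / (C_e - C_alpha_max)
f_primary = (28.7 - 8.8) / (28.7 - 4.7)
f_primary = 0.829167
f_eutectic = 1 - 0.829167 = 0.1708


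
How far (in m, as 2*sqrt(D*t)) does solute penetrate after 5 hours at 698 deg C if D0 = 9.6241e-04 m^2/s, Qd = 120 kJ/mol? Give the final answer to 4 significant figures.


Step 1: D = D0 * exp(-Qd/(R*T))
T = 971.15 K
D = 9.6241e-04 * exp(-120e3 / (8.314 * 971.15)) = 3.37879e-10 m^2/s
Step 2: L = 2*sqrt(D*t)
t = 5 h = 18000 s
L = 2*sqrt(3.37879e-10 * 18000) = 4.932e-03 m


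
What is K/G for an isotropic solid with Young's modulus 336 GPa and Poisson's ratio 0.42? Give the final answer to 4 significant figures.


G = E / (2*(1+nu))
G = 336 / (2*(1+0.42)) = 118.31 GPa
K = E / (3*(1-2*nu))
K = 336 / (3*(1-2*0.42)) = 700 GPa
K/G = 700 / 118.31 = 5.917


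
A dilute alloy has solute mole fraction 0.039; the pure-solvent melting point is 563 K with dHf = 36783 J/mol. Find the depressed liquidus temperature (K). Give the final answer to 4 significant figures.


dT = R*Tm^2*x / dHf
dT = 8.314 * 563^2 * 0.039 / 36783
dT = 2.79411 K
T_new = 563 - 2.79411 = 560.2 K


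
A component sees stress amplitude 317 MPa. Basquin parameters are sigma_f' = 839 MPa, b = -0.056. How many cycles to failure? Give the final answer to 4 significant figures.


sigma_a = sigma_f' * (2*Nf)^b
2*Nf = (sigma_a / sigma_f')^(1/b)
2*Nf = (317 / 839)^(1/-0.056)
2*Nf = 3.53397e+07
Nf = 1.767e+07 cycles


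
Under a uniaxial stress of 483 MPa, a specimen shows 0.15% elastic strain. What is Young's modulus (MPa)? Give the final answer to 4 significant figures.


E = sigma / epsilon
epsilon = 0.15% = 1.5e-03
E = 483 / 1.5e-03
E = 322000 MPa


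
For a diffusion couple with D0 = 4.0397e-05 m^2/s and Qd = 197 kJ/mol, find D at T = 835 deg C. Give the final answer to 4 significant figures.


D = D0 * exp(-Qd / (R*T))
T = 1108.15 K
D = 4.0397e-05 * exp(-197e3 / (8.314 * 1108.15))
D = 2.09e-14 m^2/s


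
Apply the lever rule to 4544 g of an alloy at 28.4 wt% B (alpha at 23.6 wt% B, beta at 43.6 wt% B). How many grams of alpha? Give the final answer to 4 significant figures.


f_alpha = (C_beta - C0) / (C_beta - C_alpha)
f_alpha = (43.6 - 28.4) / (43.6 - 23.6) = 0.76
m_alpha = f_alpha * m_total = 0.76 * 4544 = 3453 g


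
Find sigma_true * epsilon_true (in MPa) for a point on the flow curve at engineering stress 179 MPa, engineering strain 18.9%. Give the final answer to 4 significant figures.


sigma_true = sigma_eng * (1 + epsilon_eng)
sigma_true = 179 * (1 + 0.189) = 212.831 MPa
epsilon_true = ln(1 + epsilon_eng)
epsilon_true = ln(1 + 0.189) = 0.173113
sigma_true * epsilon_true = 212.831 * 0.173113 = 36.84 MPa


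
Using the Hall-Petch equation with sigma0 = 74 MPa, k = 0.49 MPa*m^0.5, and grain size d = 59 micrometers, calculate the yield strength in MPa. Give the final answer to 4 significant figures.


sigma_y = sigma0 + k / sqrt(d)
d = 59 um = 5.9e-05 m
sigma_y = 74 + 0.49 / sqrt(5.9e-05)
sigma_y = 137.8 MPa


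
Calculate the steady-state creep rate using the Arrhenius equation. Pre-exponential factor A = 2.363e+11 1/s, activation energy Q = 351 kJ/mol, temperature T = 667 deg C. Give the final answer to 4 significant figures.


rate = A * exp(-Q / (R*T))
T = 667 + 273.15 = 940.15 K
rate = 2.363e+11 * exp(-351e3 / (8.314 * 940.15))
rate = 7.434e-09 1/s


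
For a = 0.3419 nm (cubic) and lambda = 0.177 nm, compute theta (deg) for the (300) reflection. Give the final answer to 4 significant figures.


d = a / sqrt(h^2+k^2+l^2)
d = 0.3419 / sqrt(9) = 0.113967 nm
lambda = 2*d*sin(theta)  =>  sin(theta) = lambda / (2*d)
sin(theta) = 0.177 / (2 * 0.113967) = 0.776543
theta = 50.95 deg


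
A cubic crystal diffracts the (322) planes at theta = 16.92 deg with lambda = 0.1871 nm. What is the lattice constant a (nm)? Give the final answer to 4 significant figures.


d = lambda / (2*sin(theta))
d = 0.1871 / (2*sin(16.92 deg))
d = 0.321438 nm
a = d * sqrt(h^2+k^2+l^2) = 0.321438 * sqrt(17)
a = 1.325 nm


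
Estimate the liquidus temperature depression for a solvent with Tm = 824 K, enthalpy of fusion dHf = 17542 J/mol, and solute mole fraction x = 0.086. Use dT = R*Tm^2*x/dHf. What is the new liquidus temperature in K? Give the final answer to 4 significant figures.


dT = R*Tm^2*x / dHf
dT = 8.314 * 824^2 * 0.086 / 17542
dT = 27.6748 K
T_new = 824 - 27.6748 = 796.3 K
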